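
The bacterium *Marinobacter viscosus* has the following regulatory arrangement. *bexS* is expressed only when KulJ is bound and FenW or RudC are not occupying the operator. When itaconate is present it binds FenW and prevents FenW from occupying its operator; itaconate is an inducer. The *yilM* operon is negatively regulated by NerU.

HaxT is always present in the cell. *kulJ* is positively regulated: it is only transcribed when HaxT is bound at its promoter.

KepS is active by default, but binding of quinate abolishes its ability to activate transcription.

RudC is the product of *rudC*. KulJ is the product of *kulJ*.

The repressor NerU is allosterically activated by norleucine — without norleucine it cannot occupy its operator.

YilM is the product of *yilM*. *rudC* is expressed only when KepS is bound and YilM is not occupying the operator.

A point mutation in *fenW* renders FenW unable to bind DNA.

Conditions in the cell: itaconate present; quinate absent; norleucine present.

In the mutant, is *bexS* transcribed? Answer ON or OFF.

OFF

FenW is non-functional in this strain, so it has no effect.
HaxT is produced constitutively and is active.
No repressor is bound and HaxT is active, so *kulJ* is transcribed.
So KulJ is produced and active.
Norleucine is present, so NerU is active.
With repressor NerU bound, *yilM* is not transcribed.
So YilM is not produced.
Quinate is absent, so KepS is active.
No repressor is bound and KepS is active, so *rudC* is transcribed.
So RudC is produced and active.
With repressor RudC bound, *bexS* is not transcribed.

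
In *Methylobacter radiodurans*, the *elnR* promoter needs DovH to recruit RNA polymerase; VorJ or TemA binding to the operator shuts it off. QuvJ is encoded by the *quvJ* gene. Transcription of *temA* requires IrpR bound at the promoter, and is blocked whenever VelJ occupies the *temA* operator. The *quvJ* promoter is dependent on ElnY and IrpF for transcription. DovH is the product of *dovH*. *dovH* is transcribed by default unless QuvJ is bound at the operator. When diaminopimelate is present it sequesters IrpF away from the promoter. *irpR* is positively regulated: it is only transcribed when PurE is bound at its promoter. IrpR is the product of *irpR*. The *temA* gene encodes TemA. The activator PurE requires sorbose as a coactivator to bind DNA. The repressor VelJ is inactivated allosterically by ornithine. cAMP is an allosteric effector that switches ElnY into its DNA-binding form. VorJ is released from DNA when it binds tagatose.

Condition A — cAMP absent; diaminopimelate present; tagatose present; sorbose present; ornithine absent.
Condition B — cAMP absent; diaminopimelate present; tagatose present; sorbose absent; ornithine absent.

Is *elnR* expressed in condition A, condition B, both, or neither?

Condition A:
cAMP is absent, so ElnY is inactive.
Diaminopimelate is present, so IrpF is inactive.
Required activator ElnY is absent, so *quvJ* is not transcribed.
So QuvJ is not produced.
With no repressor bound, *dovH* is transcribed.
So DovH is produced and active.
Tagatose is present, so VorJ is inactive.
Sorbose is present, so PurE is active.
No repressor is bound and PurE is active, so *irpR* is transcribed.
So IrpR is produced and active.
Ornithine is absent, so VelJ is active.
With repressor VelJ bound, *temA* is not transcribed.
So TemA is not produced.
No repressor is bound and DovH is active, so *elnR* is transcribed.
→ *elnR* is ON in A.
Condition B:
cAMP is absent, so ElnY is inactive.
Diaminopimelate is present, so IrpF is inactive.
Required activator ElnY is absent, so *quvJ* is not transcribed.
So QuvJ is not produced.
With no repressor bound, *dovH* is transcribed.
So DovH is produced and active.
Tagatose is present, so VorJ is inactive.
Sorbose is absent, so PurE is inactive.
Required activator PurE is absent, so *irpR* is not transcribed.
So IrpR is not produced.
Ornithine is absent, so VelJ is active.
With repressor VelJ bound, *temA* is not transcribed.
So TemA is not produced.
No repressor is bound and DovH is active, so *elnR* is transcribed.
→ *elnR* is ON in B.

both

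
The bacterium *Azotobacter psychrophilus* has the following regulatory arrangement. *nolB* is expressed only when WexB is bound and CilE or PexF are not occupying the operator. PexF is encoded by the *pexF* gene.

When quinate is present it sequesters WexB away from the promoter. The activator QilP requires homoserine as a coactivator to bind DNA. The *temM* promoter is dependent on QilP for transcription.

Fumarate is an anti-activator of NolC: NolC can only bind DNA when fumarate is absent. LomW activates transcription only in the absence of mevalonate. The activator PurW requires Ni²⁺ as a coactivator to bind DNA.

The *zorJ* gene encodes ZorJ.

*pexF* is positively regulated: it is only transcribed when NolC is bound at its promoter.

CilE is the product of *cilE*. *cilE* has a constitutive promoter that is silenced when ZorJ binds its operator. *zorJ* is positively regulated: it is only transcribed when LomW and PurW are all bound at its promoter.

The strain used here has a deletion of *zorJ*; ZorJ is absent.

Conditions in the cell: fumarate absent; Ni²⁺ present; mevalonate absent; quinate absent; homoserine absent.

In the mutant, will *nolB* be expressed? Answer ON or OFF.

OFF

Quinate is absent, so WexB is active.
ZorJ is non-functional in this strain, so it has no effect.
With no repressor bound, *cilE* is transcribed.
So CilE is produced and active.
Fumarate is absent, so NolC is active.
No repressor is bound and NolC is active, so *pexF* is transcribed.
So PexF is produced and active.
With repressor CilE bound, *nolB* is not transcribed.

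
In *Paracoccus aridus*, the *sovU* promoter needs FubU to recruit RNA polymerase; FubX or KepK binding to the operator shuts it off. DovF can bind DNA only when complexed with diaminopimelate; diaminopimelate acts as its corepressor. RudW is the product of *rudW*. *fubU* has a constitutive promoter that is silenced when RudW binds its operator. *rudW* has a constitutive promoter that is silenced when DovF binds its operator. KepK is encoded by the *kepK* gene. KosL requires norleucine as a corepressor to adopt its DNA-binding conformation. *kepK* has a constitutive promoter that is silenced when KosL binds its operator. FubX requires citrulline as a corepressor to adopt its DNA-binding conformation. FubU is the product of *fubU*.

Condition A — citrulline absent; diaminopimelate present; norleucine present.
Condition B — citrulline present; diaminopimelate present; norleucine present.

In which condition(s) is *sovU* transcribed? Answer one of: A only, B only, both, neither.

Condition A:
Citrulline is absent, so FubX is inactive.
Diaminopimelate is present, so DovF is active.
With repressor DovF bound, *rudW* is not transcribed.
So RudW is not produced.
With no repressor bound, *fubU* is transcribed.
So FubU is produced and active.
Norleucine is present, so KosL is active.
With repressor KosL bound, *kepK* is not transcribed.
So KepK is not produced.
No repressor is bound and FubU is active, so *sovU* is transcribed.
→ *sovU* is ON in A.
Condition B:
Citrulline is present, so FubX is active.
Diaminopimelate is present, so DovF is active.
With repressor DovF bound, *rudW* is not transcribed.
So RudW is not produced.
With no repressor bound, *fubU* is transcribed.
So FubU is produced and active.
Norleucine is present, so KosL is active.
With repressor KosL bound, *kepK* is not transcribed.
So KepK is not produced.
With repressor FubX bound, *sovU* is not transcribed.
→ *sovU* is OFF in B.

A only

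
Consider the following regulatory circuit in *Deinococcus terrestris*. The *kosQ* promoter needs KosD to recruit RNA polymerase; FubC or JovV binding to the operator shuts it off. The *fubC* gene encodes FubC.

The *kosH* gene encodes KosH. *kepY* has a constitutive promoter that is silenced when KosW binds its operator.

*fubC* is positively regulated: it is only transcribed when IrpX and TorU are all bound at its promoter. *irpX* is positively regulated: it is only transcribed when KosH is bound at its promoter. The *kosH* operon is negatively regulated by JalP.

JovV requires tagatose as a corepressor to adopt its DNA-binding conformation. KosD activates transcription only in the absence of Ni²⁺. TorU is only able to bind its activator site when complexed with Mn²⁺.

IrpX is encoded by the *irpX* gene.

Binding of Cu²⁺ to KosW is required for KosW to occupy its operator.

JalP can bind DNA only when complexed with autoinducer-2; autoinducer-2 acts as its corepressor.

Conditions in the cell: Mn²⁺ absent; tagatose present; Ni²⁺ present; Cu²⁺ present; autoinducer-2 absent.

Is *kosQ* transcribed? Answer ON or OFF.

OFF

Autoinducer-2 is absent, so JalP is inactive.
With no repressor bound, *kosH* is transcribed.
So KosH is produced and active.
No repressor is bound and KosH is active, so *irpX* is transcribed.
So IrpX is produced and active.
Mn²⁺ is absent, so TorU is inactive.
Required activator TorU is absent, so *fubC* is not transcribed.
So FubC is not produced.
Ni²⁺ is present, so KosD is inactive.
Tagatose is present, so JovV is active.
With repressor JovV bound, *kosQ* is not transcribed.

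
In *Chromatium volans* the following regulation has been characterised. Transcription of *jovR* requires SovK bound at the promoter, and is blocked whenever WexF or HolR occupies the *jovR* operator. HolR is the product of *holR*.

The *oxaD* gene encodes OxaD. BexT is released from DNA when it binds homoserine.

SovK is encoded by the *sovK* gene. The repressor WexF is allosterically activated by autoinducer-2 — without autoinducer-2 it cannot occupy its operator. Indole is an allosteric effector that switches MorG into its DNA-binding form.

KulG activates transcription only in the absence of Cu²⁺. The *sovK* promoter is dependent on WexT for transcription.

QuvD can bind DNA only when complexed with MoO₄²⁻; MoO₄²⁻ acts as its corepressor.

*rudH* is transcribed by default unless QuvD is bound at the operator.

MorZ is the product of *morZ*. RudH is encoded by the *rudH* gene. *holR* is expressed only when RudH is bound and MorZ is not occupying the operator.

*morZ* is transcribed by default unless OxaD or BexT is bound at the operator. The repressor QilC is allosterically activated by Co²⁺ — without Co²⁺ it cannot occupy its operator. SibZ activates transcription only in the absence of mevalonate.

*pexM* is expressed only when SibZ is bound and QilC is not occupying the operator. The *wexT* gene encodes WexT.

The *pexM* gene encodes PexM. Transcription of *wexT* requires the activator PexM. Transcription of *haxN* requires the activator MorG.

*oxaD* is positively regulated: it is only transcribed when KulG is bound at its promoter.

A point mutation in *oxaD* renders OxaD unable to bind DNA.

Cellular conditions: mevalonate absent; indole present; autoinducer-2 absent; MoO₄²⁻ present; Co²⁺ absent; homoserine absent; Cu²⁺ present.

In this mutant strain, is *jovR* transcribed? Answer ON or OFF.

ON

Autoinducer-2 is absent, so WexF is inactive.
Co²⁺ is absent, so QilC is inactive.
Mevalonate is absent, so SibZ is active.
No repressor is bound and SibZ is active, so *pexM* is transcribed.
So PexM is produced and active.
No repressor is bound and PexM is active, so *wexT* is transcribed.
So WexT is produced and active.
No repressor is bound and WexT is active, so *sovK* is transcribed.
So SovK is produced and active.
OxaD is non-functional in this strain, so it has no effect.
Homoserine is absent, so BexT is active.
With repressor BexT bound, *morZ* is not transcribed.
So MorZ is not produced.
MoO₄²⁻ is present, so QuvD is active.
With repressor QuvD bound, *rudH* is not transcribed.
So RudH is not produced.
Required activator RudH is absent, so *holR* is not transcribed.
So HolR is not produced.
No repressor is bound and SovK is active, so *jovR* is transcribed.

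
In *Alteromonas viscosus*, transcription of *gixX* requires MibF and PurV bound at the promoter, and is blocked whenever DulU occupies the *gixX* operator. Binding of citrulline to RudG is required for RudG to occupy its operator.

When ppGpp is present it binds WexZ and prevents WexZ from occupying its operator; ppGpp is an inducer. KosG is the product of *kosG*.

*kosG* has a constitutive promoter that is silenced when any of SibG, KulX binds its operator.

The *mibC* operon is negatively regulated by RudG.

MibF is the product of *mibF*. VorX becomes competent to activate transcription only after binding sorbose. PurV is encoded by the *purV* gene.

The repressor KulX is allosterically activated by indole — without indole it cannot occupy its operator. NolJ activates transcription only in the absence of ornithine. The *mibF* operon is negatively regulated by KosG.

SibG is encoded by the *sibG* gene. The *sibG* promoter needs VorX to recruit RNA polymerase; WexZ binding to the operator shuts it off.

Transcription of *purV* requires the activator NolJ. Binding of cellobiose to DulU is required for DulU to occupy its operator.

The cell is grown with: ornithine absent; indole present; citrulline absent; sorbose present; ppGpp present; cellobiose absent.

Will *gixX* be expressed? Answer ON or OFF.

ON

Cellobiose is absent, so DulU is inactive.
ppGpp is present, so WexZ is inactive.
Sorbose is present, so VorX is active.
No repressor is bound and VorX is active, so *sibG* is transcribed.
So SibG is produced and active.
Indole is present, so KulX is active.
With repressor SibG bound, *kosG* is not transcribed.
So KosG is not produced.
With no repressor bound, *mibF* is transcribed.
So MibF is produced and active.
Ornithine is absent, so NolJ is active.
No repressor is bound and NolJ is active, so *purV* is transcribed.
So PurV is produced and active.
No repressor is bound and MibF and PurV are active, so *gixX* is transcribed.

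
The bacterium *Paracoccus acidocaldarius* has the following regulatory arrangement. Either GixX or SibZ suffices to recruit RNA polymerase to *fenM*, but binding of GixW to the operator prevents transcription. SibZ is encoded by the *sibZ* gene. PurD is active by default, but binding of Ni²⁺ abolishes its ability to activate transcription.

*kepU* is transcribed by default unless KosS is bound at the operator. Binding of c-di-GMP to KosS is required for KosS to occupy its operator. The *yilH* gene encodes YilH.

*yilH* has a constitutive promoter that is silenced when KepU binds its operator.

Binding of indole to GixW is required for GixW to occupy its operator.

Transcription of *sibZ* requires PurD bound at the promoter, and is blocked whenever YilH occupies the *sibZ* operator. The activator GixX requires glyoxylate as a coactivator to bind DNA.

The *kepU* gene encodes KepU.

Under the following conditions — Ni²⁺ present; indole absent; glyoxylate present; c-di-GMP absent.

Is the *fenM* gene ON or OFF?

Glyoxylate is present, so GixX is active.
Ni²⁺ is present, so PurD is inactive.
c-di-GMP is absent, so KosS is inactive.
With no repressor bound, *kepU* is transcribed.
So KepU is produced and active.
With repressor KepU bound, *yilH* is not transcribed.
So YilH is not produced.
Required activator PurD is absent, so *sibZ* is not transcribed.
So SibZ is not produced.
Indole is absent, so GixW is inactive.
Activator GixX is present, so *fenM* is transcribed.

ON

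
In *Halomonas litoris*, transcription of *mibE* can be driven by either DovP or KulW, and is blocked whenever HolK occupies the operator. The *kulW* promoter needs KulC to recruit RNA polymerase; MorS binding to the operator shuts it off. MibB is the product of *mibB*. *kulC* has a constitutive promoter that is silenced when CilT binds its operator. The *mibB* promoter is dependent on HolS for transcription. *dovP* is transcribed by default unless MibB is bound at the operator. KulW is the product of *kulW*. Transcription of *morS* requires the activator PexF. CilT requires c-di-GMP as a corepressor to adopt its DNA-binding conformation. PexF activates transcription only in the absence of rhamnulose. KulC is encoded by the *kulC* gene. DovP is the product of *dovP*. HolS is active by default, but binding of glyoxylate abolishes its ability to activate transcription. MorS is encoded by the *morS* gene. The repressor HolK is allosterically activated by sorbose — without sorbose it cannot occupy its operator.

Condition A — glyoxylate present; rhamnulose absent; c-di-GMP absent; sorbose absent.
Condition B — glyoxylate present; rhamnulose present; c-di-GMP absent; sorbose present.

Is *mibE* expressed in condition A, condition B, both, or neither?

A only

Condition A:
Glyoxylate is present, so HolS is inactive.
Required activator HolS is absent, so *mibB* is not transcribed.
So MibB is not produced.
With no repressor bound, *dovP* is transcribed.
So DovP is produced and active.
Rhamnulose is absent, so PexF is active.
No repressor is bound and PexF is active, so *morS* is transcribed.
So MorS is produced and active.
c-di-GMP is absent, so CilT is inactive.
With no repressor bound, *kulC* is transcribed.
So KulC is produced and active.
With repressor MorS bound, *kulW* is not transcribed.
So KulW is not produced.
Sorbose is absent, so HolK is inactive.
Activator DovP is present, so *mibE* is transcribed.
→ *mibE* is ON in A.
Condition B:
Glyoxylate is present, so HolS is inactive.
Required activator HolS is absent, so *mibB* is not transcribed.
So MibB is not produced.
With no repressor bound, *dovP* is transcribed.
So DovP is produced and active.
Rhamnulose is present, so PexF is inactive.
Required activator PexF is absent, so *morS* is not transcribed.
So MorS is not produced.
c-di-GMP is absent, so CilT is inactive.
With no repressor bound, *kulC* is transcribed.
So KulC is produced and active.
No repressor is bound and KulC is active, so *kulW* is transcribed.
So KulW is produced and active.
Sorbose is present, so HolK is active.
With repressor HolK bound, *mibE* is not transcribed.
→ *mibE* is OFF in B.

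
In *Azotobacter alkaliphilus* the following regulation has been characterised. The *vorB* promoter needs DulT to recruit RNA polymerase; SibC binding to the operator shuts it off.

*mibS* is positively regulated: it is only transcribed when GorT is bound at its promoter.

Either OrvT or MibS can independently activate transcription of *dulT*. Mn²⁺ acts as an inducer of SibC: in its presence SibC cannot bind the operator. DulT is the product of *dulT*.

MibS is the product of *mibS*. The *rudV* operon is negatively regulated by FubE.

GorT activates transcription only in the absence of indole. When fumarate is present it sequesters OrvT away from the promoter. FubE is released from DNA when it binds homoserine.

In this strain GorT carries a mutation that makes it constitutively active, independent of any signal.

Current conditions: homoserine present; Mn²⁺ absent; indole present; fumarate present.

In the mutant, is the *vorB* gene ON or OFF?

Mn²⁺ is absent, so SibC is active.
Fumarate is present, so OrvT is inactive.
GorT is constitutively active in this strain.
No repressor is bound and GorT is active, so *mibS* is transcribed.
So MibS is produced and active.
Activator MibS is present, so *dulT* is transcribed.
So DulT is produced and active.
With repressor SibC bound, *vorB* is not transcribed.

OFF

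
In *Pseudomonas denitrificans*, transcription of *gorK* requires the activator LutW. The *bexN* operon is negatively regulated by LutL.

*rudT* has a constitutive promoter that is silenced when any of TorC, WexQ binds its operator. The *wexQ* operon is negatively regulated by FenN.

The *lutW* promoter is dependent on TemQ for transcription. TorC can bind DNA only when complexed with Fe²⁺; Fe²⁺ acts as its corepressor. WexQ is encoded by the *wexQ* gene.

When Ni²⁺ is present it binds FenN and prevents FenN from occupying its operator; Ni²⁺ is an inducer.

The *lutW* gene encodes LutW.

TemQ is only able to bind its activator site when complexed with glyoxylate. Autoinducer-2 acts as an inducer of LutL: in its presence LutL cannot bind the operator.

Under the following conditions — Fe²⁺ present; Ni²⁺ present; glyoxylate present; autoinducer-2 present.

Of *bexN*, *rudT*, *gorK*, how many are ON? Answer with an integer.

Autoinducer-2 is present, so LutL is inactive.
With no repressor bound, *bexN* is transcribed.
→ *bexN* is ON.
Fe²⁺ is present, so TorC is active.
Ni²⁺ is present, so FenN is inactive.
With no repressor bound, *wexQ* is transcribed.
So WexQ is produced and active.
With repressor TorC bound, *rudT* is not transcribed.
→ *rudT* is OFF.
Glyoxylate is present, so TemQ is active.
No repressor is bound and TemQ is active, so *lutW* is transcribed.
So LutW is produced and active.
No repressor is bound and LutW is active, so *gorK* is transcribed.
→ *gorK* is ON.
2 of the 3 genes are transcribed.

2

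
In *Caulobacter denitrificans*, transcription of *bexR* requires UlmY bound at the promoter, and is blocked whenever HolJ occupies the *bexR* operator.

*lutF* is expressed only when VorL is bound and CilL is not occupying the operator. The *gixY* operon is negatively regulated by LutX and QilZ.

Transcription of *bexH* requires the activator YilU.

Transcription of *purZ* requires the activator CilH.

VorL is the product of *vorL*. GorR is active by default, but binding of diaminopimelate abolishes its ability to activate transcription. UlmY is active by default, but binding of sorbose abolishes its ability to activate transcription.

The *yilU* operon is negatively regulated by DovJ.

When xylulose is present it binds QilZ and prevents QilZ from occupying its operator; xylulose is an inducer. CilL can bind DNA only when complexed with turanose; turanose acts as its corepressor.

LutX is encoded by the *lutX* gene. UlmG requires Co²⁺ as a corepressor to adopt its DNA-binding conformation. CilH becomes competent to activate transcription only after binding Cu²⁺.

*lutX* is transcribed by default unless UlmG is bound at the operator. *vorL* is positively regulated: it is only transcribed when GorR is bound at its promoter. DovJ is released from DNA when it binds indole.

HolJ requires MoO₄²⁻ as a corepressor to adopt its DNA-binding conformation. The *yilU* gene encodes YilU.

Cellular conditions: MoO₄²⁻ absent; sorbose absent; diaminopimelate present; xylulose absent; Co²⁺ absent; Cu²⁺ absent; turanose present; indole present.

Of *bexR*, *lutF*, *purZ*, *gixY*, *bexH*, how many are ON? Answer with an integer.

2

MoO₄²⁻ is absent, so HolJ is inactive.
Sorbose is absent, so UlmY is active.
No repressor is bound and UlmY is active, so *bexR* is transcribed.
→ *bexR* is ON.
Diaminopimelate is present, so GorR is inactive.
Required activator GorR is absent, so *vorL* is not transcribed.
So VorL is not produced.
Turanose is present, so CilL is active.
With repressor CilL bound, *lutF* is not transcribed.
→ *lutF* is OFF.
Cu²⁺ is absent, so CilH is inactive.
Required activator CilH is absent, so *purZ* is not transcribed.
→ *purZ* is OFF.
Co²⁺ is absent, so UlmG is inactive.
With no repressor bound, *lutX* is transcribed.
So LutX is produced and active.
Xylulose is absent, so QilZ is active.
With repressor LutX bound, *gixY* is not transcribed.
→ *gixY* is OFF.
Indole is present, so DovJ is inactive.
With no repressor bound, *yilU* is transcribed.
So YilU is produced and active.
No repressor is bound and YilU is active, so *bexH* is transcribed.
→ *bexH* is ON.
2 of the 5 genes are transcribed.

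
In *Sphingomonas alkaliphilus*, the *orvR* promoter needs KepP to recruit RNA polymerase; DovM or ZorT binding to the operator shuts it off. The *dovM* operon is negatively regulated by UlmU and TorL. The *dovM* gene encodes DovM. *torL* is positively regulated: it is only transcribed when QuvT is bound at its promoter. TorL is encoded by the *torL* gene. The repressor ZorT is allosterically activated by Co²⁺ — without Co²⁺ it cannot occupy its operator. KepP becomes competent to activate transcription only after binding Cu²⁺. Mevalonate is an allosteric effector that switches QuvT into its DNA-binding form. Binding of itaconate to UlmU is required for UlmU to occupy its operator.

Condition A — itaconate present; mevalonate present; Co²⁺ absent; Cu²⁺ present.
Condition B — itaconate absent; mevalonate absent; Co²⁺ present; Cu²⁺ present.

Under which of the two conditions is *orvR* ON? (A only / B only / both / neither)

A only

Condition A:
Itaconate is present, so UlmU is active.
Mevalonate is present, so QuvT is active.
No repressor is bound and QuvT is active, so *torL* is transcribed.
So TorL is produced and active.
With repressor UlmU bound, *dovM* is not transcribed.
So DovM is not produced.
Co²⁺ is absent, so ZorT is inactive.
Cu²⁺ is present, so KepP is active.
No repressor is bound and KepP is active, so *orvR* is transcribed.
→ *orvR* is ON in A.
Condition B:
Itaconate is absent, so UlmU is inactive.
Mevalonate is absent, so QuvT is inactive.
Required activator QuvT is absent, so *torL* is not transcribed.
So TorL is not produced.
With no repressor bound, *dovM* is transcribed.
So DovM is produced and active.
Co²⁺ is present, so ZorT is active.
Cu²⁺ is present, so KepP is active.
With repressor DovM bound, *orvR* is not transcribed.
→ *orvR* is OFF in B.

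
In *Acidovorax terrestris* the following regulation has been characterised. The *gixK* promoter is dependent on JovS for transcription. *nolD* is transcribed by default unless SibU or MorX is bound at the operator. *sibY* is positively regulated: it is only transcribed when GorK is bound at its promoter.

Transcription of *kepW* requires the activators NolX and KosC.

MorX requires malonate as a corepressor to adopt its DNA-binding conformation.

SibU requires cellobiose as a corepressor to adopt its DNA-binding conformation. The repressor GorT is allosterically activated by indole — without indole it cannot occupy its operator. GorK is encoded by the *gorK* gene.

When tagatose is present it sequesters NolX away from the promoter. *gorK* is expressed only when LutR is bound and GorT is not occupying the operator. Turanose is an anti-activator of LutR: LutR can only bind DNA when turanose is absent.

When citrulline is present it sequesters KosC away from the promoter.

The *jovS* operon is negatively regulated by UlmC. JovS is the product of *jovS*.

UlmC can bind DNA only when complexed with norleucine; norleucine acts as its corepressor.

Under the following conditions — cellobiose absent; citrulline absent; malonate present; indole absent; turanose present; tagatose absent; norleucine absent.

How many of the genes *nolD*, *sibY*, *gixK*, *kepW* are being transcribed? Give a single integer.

Cellobiose is absent, so SibU is inactive.
Malonate is present, so MorX is active.
With repressor MorX bound, *nolD* is not transcribed.
→ *nolD* is OFF.
Indole is absent, so GorT is inactive.
Turanose is present, so LutR is inactive.
Required activator LutR is absent, so *gorK* is not transcribed.
So GorK is not produced.
Required activator GorK is absent, so *sibY* is not transcribed.
→ *sibY* is OFF.
Norleucine is absent, so UlmC is inactive.
With no repressor bound, *jovS* is transcribed.
So JovS is produced and active.
No repressor is bound and JovS is active, so *gixK* is transcribed.
→ *gixK* is ON.
Tagatose is absent, so NolX is active.
Citrulline is absent, so KosC is active.
No repressor is bound and NolX and KosC are active, so *kepW* is transcribed.
→ *kepW* is ON.
2 of the 4 genes are transcribed.

2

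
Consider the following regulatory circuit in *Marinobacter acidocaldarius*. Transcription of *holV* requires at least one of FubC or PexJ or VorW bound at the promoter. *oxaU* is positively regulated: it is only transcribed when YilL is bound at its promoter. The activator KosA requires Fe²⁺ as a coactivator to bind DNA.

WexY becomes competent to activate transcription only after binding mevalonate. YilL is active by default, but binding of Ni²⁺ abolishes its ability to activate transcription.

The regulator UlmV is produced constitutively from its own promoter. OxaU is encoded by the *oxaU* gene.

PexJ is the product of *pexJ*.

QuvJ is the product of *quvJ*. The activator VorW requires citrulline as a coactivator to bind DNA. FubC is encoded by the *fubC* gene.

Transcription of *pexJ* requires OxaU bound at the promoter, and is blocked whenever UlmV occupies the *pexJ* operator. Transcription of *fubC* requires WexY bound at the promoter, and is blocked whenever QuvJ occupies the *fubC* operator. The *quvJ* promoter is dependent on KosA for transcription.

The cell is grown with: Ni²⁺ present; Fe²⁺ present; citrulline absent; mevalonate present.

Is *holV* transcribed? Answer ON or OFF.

OFF

Fe²⁺ is present, so KosA is active.
No repressor is bound and KosA is active, so *quvJ* is transcribed.
So QuvJ is produced and active.
Mevalonate is present, so WexY is active.
With repressor QuvJ bound, *fubC* is not transcribed.
So FubC is not produced.
Ni²⁺ is present, so YilL is inactive.
Required activator YilL is absent, so *oxaU* is not transcribed.
So OxaU is not produced.
UlmV is produced constitutively and is active.
With repressor UlmV bound, *pexJ* is not transcribed.
So PexJ is not produced.
Citrulline is absent, so VorW is inactive.
No activator is available at the *holV* promoter, so *holV* is not transcribed.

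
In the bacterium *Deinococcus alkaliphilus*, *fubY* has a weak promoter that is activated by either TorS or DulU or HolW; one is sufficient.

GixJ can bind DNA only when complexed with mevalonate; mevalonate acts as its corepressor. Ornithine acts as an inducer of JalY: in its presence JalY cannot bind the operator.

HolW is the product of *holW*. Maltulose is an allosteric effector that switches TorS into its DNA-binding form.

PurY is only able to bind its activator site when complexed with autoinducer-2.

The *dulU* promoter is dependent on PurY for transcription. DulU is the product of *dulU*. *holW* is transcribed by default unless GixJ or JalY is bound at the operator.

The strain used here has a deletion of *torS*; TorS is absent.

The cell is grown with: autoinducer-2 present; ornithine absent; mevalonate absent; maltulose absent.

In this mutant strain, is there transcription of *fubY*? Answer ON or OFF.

TorS is non-functional in this strain, so it has no effect.
Autoinducer-2 is present, so PurY is active.
No repressor is bound and PurY is active, so *dulU* is transcribed.
So DulU is produced and active.
Mevalonate is absent, so GixJ is inactive.
Ornithine is absent, so JalY is active.
With repressor JalY bound, *holW* is not transcribed.
So HolW is not produced.
Activator DulU is present, so *fubY* is transcribed.

ON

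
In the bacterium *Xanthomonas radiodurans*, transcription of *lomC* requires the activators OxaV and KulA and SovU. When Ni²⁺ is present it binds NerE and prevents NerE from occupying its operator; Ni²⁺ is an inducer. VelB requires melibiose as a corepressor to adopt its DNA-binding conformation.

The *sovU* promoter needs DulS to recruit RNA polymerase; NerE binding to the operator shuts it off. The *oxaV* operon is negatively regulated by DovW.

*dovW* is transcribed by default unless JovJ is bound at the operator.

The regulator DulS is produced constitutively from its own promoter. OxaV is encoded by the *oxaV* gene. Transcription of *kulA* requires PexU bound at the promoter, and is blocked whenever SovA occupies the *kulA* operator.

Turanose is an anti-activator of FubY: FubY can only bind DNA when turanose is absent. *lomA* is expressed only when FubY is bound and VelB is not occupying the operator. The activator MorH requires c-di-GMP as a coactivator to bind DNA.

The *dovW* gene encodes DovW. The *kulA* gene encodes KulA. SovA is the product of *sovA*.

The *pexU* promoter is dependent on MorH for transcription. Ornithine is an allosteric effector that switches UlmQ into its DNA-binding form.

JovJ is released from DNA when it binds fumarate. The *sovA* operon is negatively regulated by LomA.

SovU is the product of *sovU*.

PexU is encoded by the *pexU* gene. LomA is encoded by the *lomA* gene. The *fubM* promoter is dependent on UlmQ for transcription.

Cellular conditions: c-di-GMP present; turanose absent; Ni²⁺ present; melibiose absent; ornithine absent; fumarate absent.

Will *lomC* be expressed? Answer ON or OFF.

Fumarate is absent, so JovJ is active.
With repressor JovJ bound, *dovW* is not transcribed.
So DovW is not produced.
With no repressor bound, *oxaV* is transcribed.
So OxaV is produced and active.
Melibiose is absent, so VelB is inactive.
Turanose is absent, so FubY is active.
No repressor is bound and FubY is active, so *lomA* is transcribed.
So LomA is produced and active.
With repressor LomA bound, *sovA* is not transcribed.
So SovA is not produced.
c-di-GMP is present, so MorH is active.
No repressor is bound and MorH is active, so *pexU* is transcribed.
So PexU is produced and active.
No repressor is bound and PexU is active, so *kulA* is transcribed.
So KulA is produced and active.
Ni²⁺ is present, so NerE is inactive.
DulS is produced constitutively and is active.
No repressor is bound and DulS is active, so *sovU* is transcribed.
So SovU is produced and active.
No repressor is bound and OxaV and KulA and SovU are active, so *lomC* is transcribed.

ON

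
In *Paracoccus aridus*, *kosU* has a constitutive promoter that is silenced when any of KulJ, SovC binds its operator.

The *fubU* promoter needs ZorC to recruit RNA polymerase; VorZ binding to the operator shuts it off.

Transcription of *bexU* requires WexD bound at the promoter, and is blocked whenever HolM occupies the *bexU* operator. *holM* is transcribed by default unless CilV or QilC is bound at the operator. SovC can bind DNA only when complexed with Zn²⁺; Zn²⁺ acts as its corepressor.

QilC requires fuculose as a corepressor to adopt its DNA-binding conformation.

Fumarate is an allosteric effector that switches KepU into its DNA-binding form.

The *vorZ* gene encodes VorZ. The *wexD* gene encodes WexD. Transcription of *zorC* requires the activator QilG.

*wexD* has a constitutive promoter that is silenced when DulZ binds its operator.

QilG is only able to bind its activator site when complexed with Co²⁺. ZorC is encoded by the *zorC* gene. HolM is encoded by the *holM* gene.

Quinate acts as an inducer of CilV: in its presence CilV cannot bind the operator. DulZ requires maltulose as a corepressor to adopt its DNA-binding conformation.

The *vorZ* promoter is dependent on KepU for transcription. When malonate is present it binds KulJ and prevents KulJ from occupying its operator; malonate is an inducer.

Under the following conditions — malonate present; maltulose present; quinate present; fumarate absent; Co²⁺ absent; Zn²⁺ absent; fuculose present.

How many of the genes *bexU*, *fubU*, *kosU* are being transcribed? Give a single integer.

Maltulose is present, so DulZ is active.
With repressor DulZ bound, *wexD* is not transcribed.
So WexD is not produced.
Quinate is present, so CilV is inactive.
Fuculose is present, so QilC is active.
With repressor QilC bound, *holM* is not transcribed.
So HolM is not produced.
Required activator WexD is absent, so *bexU* is not transcribed.
→ *bexU* is OFF.
Fumarate is absent, so KepU is inactive.
Required activator KepU is absent, so *vorZ* is not transcribed.
So VorZ is not produced.
Co²⁺ is absent, so QilG is inactive.
Required activator QilG is absent, so *zorC* is not transcribed.
So ZorC is not produced.
Required activator ZorC is absent, so *fubU* is not transcribed.
→ *fubU* is OFF.
Malonate is present, so KulJ is inactive.
Zn²⁺ is absent, so SovC is inactive.
With no repressor bound, *kosU* is transcribed.
→ *kosU* is ON.
1 of the 3 genes is transcribed.

1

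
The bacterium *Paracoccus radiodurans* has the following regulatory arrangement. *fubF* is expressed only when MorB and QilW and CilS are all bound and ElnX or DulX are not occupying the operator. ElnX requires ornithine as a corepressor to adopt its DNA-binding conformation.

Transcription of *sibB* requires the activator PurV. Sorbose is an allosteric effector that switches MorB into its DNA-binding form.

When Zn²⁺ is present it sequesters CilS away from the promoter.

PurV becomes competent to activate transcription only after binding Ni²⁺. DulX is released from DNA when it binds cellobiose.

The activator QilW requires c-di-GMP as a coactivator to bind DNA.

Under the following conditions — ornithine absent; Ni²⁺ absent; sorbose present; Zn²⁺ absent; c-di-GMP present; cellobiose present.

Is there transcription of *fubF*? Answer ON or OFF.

ON

Ornithine is absent, so ElnX is inactive.
Cellobiose is present, so DulX is inactive.
Sorbose is present, so MorB is active.
c-di-GMP is present, so QilW is active.
Zn²⁺ is absent, so CilS is active.
No repressor is bound and MorB and QilW and CilS are active, so *fubF* is transcribed.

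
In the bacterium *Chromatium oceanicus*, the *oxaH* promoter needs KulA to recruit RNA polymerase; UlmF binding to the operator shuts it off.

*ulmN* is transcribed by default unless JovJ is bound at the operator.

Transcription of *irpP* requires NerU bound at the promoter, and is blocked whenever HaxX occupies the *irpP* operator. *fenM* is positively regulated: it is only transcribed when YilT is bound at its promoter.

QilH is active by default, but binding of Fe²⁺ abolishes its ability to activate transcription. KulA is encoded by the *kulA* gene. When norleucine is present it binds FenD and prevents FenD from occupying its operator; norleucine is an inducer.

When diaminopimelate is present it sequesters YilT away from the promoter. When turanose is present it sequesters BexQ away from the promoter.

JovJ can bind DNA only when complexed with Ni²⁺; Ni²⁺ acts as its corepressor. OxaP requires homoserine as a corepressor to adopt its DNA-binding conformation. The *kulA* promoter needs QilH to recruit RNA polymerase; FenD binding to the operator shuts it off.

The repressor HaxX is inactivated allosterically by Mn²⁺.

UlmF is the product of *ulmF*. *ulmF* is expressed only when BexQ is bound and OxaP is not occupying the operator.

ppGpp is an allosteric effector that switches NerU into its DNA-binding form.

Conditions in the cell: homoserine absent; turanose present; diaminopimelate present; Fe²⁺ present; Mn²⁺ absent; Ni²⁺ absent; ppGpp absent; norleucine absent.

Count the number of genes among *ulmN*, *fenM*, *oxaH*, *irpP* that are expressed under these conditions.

Ni²⁺ is absent, so JovJ is inactive.
With no repressor bound, *ulmN* is transcribed.
→ *ulmN* is ON.
Diaminopimelate is present, so YilT is inactive.
Required activator YilT is absent, so *fenM* is not transcribed.
→ *fenM* is OFF.
Homoserine is absent, so OxaP is inactive.
Turanose is present, so BexQ is inactive.
Required activator BexQ is absent, so *ulmF* is not transcribed.
So UlmF is not produced.
Fe²⁺ is present, so QilH is inactive.
Norleucine is absent, so FenD is active.
With repressor FenD bound, *kulA* is not transcribed.
So KulA is not produced.
Required activator KulA is absent, so *oxaH* is not transcribed.
→ *oxaH* is OFF.
Mn²⁺ is absent, so HaxX is active.
ppGpp is absent, so NerU is inactive.
With repressor HaxX bound, *irpP* is not transcribed.
→ *irpP* is OFF.
1 of the 4 genes is transcribed.

1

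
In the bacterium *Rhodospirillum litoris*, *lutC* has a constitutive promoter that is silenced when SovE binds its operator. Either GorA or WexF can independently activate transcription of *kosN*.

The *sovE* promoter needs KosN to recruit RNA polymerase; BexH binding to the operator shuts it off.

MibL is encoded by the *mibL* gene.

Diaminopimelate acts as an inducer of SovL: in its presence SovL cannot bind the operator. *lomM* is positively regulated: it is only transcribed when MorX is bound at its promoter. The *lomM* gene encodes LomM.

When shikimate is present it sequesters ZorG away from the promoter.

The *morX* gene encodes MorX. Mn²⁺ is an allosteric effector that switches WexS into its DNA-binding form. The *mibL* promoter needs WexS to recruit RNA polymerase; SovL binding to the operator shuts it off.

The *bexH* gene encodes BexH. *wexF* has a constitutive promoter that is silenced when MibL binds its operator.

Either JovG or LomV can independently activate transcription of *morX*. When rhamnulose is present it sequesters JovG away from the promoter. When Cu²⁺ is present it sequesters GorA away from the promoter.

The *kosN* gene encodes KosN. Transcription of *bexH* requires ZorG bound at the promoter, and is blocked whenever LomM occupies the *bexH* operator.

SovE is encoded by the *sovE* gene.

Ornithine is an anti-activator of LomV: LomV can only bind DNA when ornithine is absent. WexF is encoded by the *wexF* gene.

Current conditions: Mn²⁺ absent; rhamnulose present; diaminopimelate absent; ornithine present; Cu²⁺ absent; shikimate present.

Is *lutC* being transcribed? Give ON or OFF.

OFF

Rhamnulose is present, so JovG is inactive.
Ornithine is present, so LomV is inactive.
No activator is available at the *morX* promoter, so *morX* is not transcribed.
So MorX is not produced.
Required activator MorX is absent, so *lomM* is not transcribed.
So LomM is not produced.
Shikimate is present, so ZorG is inactive.
Required activator ZorG is absent, so *bexH* is not transcribed.
So BexH is not produced.
Cu²⁺ is absent, so GorA is active.
Diaminopimelate is absent, so SovL is active.
Mn²⁺ is absent, so WexS is inactive.
With repressor SovL bound, *mibL* is not transcribed.
So MibL is not produced.
With no repressor bound, *wexF* is transcribed.
So WexF is produced and active.
Activator GorA is present, so *kosN* is transcribed.
So KosN is produced and active.
No repressor is bound and KosN is active, so *sovE* is transcribed.
So SovE is produced and active.
With repressor SovE bound, *lutC* is not transcribed.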